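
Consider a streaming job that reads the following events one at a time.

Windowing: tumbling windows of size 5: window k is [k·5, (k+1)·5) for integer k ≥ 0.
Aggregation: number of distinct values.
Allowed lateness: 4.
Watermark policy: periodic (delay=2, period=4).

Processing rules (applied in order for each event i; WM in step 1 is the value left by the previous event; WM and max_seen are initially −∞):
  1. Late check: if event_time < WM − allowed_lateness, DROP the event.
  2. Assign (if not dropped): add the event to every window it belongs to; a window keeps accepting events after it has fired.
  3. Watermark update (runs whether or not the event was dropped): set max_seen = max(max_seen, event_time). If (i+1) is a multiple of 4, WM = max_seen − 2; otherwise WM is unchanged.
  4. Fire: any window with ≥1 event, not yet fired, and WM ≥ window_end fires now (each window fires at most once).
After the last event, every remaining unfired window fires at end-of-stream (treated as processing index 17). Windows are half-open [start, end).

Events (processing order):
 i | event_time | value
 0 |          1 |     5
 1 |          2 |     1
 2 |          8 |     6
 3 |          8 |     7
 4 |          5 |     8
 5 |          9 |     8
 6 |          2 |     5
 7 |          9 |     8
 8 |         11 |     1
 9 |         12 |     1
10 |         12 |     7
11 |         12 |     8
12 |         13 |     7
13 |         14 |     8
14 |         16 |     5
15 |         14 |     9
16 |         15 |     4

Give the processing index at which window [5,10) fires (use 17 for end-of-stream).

11

i=0 t=1 v=5: → [0,5); WM=−∞
i=1 t=2 v=1: → [0,5); WM=−∞
i=2 t=8 v=6: → [5,10); WM=−∞
i=3 t=8 v=7: → [5,10); WM=6; [0,5) fires=2
i=4 t=5 v=8: → [5,10); WM=6
i=5 t=9 v=8: → [5,10); WM=6
i=6 t=2 v=5: → [0,5); WM=6
i=7 t=9 v=8: → [5,10); WM=7
i=8 t=11 v=1: → [10,15); WM=7
i=9 t=12 v=1: → [10,15); WM=7
i=10 t=12 v=7: → [10,15); WM=7
i=11 t=12 v=8: → [10,15); WM=10; [5,10) fires=3
i=12 t=13 v=7: → [10,15); WM=10
i=13 t=14 v=8: → [10,15); WM=10
i=14 t=16 v=5: → [15,20); WM=10
i=15 t=14 v=9: → [10,15); WM=14
i=16 t=15 v=4: → [15,20); WM=14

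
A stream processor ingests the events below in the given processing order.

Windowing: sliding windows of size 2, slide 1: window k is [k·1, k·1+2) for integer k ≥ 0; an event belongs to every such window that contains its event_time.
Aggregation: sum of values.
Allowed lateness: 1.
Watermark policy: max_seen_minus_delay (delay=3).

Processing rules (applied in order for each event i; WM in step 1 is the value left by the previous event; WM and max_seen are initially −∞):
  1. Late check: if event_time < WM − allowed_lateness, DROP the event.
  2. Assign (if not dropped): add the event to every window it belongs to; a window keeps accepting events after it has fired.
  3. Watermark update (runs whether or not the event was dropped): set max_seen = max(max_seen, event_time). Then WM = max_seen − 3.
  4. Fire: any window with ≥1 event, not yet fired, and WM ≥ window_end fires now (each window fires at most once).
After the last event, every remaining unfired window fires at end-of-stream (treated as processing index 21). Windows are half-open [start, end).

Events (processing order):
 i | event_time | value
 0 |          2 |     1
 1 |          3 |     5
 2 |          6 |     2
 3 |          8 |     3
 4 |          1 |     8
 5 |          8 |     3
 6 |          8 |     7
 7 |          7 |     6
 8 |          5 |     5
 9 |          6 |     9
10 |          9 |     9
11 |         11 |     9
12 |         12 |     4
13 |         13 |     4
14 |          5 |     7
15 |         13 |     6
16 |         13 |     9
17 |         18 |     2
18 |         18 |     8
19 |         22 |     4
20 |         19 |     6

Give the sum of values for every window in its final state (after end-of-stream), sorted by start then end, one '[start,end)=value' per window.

i=0 t=2 v=1: → [2,4),[1,3); WM=-1
i=1 t=3 v=5: → [3,5),[2,4); WM=0
i=2 t=6 v=2: → [6,8),[5,7); WM=3; [1,3) fires=1
i=3 t=8 v=3: → [8,10),[7,9); WM=5; [2,4) fires=6 [3,5) fires=5
i=4 t=1 v=8: DROP (t<5-1); WM=5
i=5 t=8 v=3: → [8,10),[7,9); WM=5
i=6 t=8 v=7: → [8,10),[7,9); WM=5
i=7 t=7 v=6: → [7,9),[6,8); WM=5
i=8 t=5 v=5: → [5,7),[4,6); WM=5
i=9 t=6 v=9: → [6,8),[5,7); WM=5
i=10 t=9 v=9: → [9,11),[8,10); WM=6; [4,6) fires=5
i=11 t=11 v=9: → [11,13),[10,12); WM=8; [5,7) fires=16 [6,8) fires=17
i=12 t=12 v=4: → [12,14),[11,13); WM=9; [7,9) fires=19
i=13 t=13 v=4: → [13,15),[12,14); WM=10; [8,10) fires=22
i=14 t=5 v=7: DROP (t<10-1); WM=10
i=15 t=13 v=6: → [13,15),[12,14); WM=10
i=16 t=13 v=9: → [13,15),[12,14); WM=10
i=17 t=18 v=2: → [18,20),[17,19); WM=15; [9,11) fires=9 [10,12) fires=9 [11,13) fires=13 [12,14) fires=23 [13,15) fires=19
i=18 t=18 v=8: → [18,20),[17,19); WM=15
i=19 t=22 v=4: → [22,24),[21,23); WM=19; [17,19) fires=10
i=20 t=19 v=6: → [19,21),[18,20); WM=19

[1,3)=1 [2,4)=6 [3,5)=5 [4,6)=5 [5,7)=16 [6,8)=17 [7,9)=19 [8,10)=22 [9,11)=9 [10,12)=9 [11,13)=13 [12,14)=23 [13,15)=19 [17,19)=10 [18,20)=16 [19,21)=6 [21,23)=4 [22,24)=4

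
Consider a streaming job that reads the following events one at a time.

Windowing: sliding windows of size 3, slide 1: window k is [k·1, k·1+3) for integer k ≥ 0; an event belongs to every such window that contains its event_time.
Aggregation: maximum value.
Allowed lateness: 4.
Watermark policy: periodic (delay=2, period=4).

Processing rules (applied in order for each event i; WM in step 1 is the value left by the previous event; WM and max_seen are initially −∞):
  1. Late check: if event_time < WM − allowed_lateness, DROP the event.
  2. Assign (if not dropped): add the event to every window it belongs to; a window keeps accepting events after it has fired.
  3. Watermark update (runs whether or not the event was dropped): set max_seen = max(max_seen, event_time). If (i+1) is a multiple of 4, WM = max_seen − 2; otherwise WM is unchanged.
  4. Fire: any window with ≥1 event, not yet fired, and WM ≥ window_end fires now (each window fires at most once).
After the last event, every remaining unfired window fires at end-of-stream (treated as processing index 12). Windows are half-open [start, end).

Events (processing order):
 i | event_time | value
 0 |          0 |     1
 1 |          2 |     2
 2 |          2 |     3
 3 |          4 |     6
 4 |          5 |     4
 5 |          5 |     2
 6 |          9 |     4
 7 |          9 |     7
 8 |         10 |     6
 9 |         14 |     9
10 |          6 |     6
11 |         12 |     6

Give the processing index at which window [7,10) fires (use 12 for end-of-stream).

i=0 t=0 v=1: → [0,3); WM=−∞
i=1 t=2 v=2: → [2,5),[1,4),[0,3); WM=−∞
i=2 t=2 v=3: → [2,5),[1,4),[0,3); WM=−∞
i=3 t=4 v=6: → [4,7),[3,6),[2,5); WM=2
i=4 t=5 v=4: → [5,8),[4,7),[3,6); WM=2
i=5 t=5 v=2: → [5,8),[4,7),[3,6); WM=2
i=6 t=9 v=4: → [9,12),[8,11),[7,10); WM=2
i=7 t=9 v=7: → [9,12),[8,11),[7,10); WM=7; [0,3) fires=3 [1,4) fires=3 [2,5) fires=6 [3,6) fires=6 [4,7) fires=6
i=8 t=10 v=6: → [10,13),[9,12),[8,11); WM=7
i=9 t=14 v=9: → [14,17),[13,16),[12,15); WM=7
i=10 t=6 v=6: → [6,9),[5,8),[4,7); WM=7
i=11 t=12 v=6: → [12,15),[11,14),[10,13); WM=12; [5,8) fires=6 [6,9) fires=6 [7,10) fires=7 [8,11) fires=7 [9,12) fires=7

11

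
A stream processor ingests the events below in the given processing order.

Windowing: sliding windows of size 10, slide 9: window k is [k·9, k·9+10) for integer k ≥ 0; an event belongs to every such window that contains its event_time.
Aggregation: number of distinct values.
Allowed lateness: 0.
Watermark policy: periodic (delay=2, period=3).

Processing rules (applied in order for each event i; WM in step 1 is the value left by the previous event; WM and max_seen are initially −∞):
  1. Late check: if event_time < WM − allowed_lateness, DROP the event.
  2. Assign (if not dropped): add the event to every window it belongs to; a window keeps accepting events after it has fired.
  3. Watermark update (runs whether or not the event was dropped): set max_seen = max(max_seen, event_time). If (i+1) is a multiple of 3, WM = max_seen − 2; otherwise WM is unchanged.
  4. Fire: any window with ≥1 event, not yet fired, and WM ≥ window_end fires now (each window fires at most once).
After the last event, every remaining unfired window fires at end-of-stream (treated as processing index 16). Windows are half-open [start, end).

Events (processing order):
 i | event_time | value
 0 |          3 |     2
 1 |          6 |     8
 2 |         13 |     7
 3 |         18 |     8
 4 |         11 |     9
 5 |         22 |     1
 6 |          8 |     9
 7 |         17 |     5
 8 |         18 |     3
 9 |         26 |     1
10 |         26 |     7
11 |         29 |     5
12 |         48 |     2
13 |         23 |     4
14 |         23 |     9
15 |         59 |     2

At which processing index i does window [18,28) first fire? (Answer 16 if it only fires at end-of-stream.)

i=0 t=3 v=2: → [0,10); WM=−∞
i=1 t=6 v=8: → [0,10); WM=−∞
i=2 t=13 v=7: → [9,19); WM=11; [0,10) fires=2
i=3 t=18 v=8: → [18,28),[9,19); WM=11
i=4 t=11 v=9: → [9,19); WM=11
i=5 t=22 v=1: → [18,28); WM=20; [9,19) fires=3
i=6 t=8 v=9: DROP (t<20-0); WM=20
i=7 t=17 v=5: DROP (t<20-0); WM=20
i=8 t=18 v=3: DROP (t<20-0); WM=20
i=9 t=26 v=1: → [18,28); WM=20
i=10 t=26 v=7: → [18,28); WM=20
i=11 t=29 v=5: → [27,37); WM=27
i=12 t=48 v=2: → [45,55); WM=27
i=13 t=23 v=4: DROP (t<27-0); WM=27
i=14 t=23 v=9: DROP (t<27-0); WM=46; [18,28) fires=3 [27,37) fires=1
i=15 t=59 v=2: → [54,64); WM=46

14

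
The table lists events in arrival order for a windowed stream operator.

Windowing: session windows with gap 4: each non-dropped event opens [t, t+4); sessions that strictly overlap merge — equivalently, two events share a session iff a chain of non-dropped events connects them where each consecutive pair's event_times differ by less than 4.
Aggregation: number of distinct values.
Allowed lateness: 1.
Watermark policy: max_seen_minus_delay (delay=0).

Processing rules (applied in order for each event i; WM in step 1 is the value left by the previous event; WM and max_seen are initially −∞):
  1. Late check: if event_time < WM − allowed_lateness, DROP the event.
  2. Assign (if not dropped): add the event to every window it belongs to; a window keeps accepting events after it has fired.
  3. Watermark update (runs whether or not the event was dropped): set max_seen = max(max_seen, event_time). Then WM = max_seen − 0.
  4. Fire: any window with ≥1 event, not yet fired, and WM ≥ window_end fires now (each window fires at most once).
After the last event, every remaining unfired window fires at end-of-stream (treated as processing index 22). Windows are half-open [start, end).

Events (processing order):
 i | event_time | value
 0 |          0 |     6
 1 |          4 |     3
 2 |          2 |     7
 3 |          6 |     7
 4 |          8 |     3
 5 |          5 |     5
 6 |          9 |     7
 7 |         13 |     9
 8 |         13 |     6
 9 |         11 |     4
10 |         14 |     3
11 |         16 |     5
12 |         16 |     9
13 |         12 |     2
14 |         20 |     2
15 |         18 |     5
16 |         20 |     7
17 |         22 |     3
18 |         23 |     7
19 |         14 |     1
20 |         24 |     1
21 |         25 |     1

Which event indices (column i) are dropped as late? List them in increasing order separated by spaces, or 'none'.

i=0 t=0 v=6: → [0,4); WM=0
i=1 t=4 v=3: → [4,8); WM=4
i=2 t=2 v=7: DROP (t<4-1); WM=4
i=3 t=6 v=7: → [4,10); WM=6
i=4 t=8 v=3: → [4,12); WM=8
i=5 t=5 v=5: DROP (t<8-1); WM=8
i=6 t=9 v=7: → [4,13); WM=9
i=7 t=13 v=9: → [13,17); WM=13
i=8 t=13 v=6: → [13,17); WM=13
i=9 t=11 v=4: DROP (t<13-1); WM=13
i=10 t=14 v=3: → [13,18); WM=14
i=11 t=16 v=5: → [13,20); WM=16
i=12 t=16 v=9: → [13,20); WM=16
i=13 t=12 v=2: DROP (t<16-1); WM=16
i=14 t=20 v=2: → [20,24); WM=20
i=15 t=18 v=5: DROP (t<20-1); WM=20
i=16 t=20 v=7: → [20,24); WM=20
i=17 t=22 v=3: → [20,26); WM=22
i=18 t=23 v=7: → [20,27); WM=23
i=19 t=14 v=1: DROP (t<23-1); WM=23
i=20 t=24 v=1: → [20,28); WM=24
i=21 t=25 v=1: → [20,29); WM=25

2 5 9 13 15 19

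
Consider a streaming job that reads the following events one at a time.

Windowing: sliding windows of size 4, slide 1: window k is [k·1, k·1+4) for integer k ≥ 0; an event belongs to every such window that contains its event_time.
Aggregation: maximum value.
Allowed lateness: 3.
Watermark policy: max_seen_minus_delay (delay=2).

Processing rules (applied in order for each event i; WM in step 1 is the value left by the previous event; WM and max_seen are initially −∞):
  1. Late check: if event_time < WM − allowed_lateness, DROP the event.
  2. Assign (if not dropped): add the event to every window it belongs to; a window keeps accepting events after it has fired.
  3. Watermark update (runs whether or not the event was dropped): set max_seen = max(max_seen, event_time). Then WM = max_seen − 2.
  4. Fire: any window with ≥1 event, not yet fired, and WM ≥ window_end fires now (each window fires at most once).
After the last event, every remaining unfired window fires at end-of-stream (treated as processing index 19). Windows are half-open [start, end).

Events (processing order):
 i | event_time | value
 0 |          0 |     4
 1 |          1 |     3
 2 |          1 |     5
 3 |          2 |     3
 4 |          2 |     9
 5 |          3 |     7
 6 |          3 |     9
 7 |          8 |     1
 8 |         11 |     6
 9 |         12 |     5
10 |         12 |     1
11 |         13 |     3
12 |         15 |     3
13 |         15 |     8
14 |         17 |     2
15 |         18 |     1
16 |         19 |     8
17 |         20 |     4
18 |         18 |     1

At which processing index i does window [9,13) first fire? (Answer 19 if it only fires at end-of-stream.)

i=0 t=0 v=4: → [0,4); WM=-2
i=1 t=1 v=3: → [1,5),[0,4); WM=-1
i=2 t=1 v=5: → [1,5),[0,4); WM=-1
i=3 t=2 v=3: → [2,6),[1,5),[0,4); WM=0
i=4 t=2 v=9: → [2,6),[1,5),[0,4); WM=0
i=5 t=3 v=7: → [3,7),[2,6),[1,5),[0,4); WM=1
i=6 t=3 v=9: → [3,7),[2,6),[1,5),[0,4); WM=1
i=7 t=8 v=1: → [8,12),[7,11),[6,10),[5,9); WM=6; [0,4) fires=9 [1,5) fires=9 [2,6) fires=9
i=8 t=11 v=6: → [11,15),[10,14),[9,13),[8,12); WM=9; [3,7) fires=9 [5,9) fires=1
i=9 t=12 v=5: → [12,16),[11,15),[10,14),[9,13); WM=10; [6,10) fires=1
i=10 t=12 v=1: → [12,16),[11,15),[10,14),[9,13); WM=10
i=11 t=13 v=3: → [13,17),[12,16),[11,15),[10,14); WM=11; [7,11) fires=1
i=12 t=15 v=3: → [15,19),[14,18),[13,17),[12,16); WM=13; [8,12) fires=6 [9,13) fires=6
i=13 t=15 v=8: → [15,19),[14,18),[13,17),[12,16); WM=13
i=14 t=17 v=2: → [17,21),[16,20),[15,19),[14,18); WM=15; [10,14) fires=6 [11,15) fires=6
i=15 t=18 v=1: → [18,22),[17,21),[16,20),[15,19); WM=16; [12,16) fires=8
i=16 t=19 v=8: → [19,23),[18,22),[17,21),[16,20); WM=17; [13,17) fires=8
i=17 t=20 v=4: → [20,24),[19,23),[18,22),[17,21); WM=18; [14,18) fires=8
i=18 t=18 v=1: → [18,22),[17,21),[16,20),[15,19); WM=18

12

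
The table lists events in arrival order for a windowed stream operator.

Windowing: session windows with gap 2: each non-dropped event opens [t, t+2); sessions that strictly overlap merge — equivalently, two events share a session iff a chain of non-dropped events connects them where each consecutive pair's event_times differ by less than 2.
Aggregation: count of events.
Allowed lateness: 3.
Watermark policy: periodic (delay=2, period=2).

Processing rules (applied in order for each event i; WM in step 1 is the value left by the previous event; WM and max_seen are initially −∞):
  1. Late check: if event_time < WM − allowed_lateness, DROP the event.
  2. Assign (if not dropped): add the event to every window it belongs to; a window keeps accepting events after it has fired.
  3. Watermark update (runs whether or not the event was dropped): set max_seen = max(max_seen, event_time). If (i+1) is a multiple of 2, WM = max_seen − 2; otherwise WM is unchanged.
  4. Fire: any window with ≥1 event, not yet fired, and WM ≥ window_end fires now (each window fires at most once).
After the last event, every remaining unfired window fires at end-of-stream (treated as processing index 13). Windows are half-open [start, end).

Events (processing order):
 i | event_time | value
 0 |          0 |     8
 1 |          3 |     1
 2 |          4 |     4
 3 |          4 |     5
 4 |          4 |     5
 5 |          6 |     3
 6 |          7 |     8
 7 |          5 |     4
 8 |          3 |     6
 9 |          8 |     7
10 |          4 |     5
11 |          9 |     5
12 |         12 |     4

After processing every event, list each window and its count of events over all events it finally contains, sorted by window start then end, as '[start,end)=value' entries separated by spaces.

[0,2)=1 [3,11)=11 [12,14)=1

i=0 t=0 v=8: → [0,2); WM=−∞
i=1 t=3 v=1: → [3,5); WM=1
i=2 t=4 v=4: → [3,6); WM=1
i=3 t=4 v=5: → [3,6); WM=2
i=4 t=4 v=5: → [3,6); WM=2
i=5 t=6 v=3: → [6,8); WM=4
i=6 t=7 v=8: → [6,9); WM=4
i=7 t=5 v=4: → [3,9); WM=5
i=8 t=3 v=6: → [3,9); WM=5
i=9 t=8 v=7: → [3,10); WM=6
i=10 t=4 v=5: → [3,10); WM=6
i=11 t=9 v=5: → [3,11); WM=7
i=12 t=12 v=4: → [12,14); WM=7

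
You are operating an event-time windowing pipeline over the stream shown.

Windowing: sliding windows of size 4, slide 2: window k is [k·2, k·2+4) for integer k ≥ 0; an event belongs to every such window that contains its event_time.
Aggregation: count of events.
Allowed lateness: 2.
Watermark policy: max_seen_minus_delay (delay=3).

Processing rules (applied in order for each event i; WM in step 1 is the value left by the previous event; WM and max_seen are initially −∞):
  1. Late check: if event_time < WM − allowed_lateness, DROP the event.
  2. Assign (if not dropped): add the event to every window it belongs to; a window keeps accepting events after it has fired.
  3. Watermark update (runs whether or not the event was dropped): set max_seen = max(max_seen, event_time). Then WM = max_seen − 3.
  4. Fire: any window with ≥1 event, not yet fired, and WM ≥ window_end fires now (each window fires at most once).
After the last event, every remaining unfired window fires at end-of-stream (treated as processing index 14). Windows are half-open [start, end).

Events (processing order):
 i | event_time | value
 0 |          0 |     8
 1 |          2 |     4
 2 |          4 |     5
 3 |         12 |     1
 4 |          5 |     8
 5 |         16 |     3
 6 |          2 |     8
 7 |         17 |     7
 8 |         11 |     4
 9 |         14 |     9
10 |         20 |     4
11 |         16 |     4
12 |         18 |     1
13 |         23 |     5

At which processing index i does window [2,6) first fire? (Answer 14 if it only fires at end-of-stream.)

i=0 t=0 v=8: → [0,4); WM=-3
i=1 t=2 v=4: → [2,6),[0,4); WM=-1
i=2 t=4 v=5: → [4,8),[2,6); WM=1
i=3 t=12 v=1: → [12,16),[10,14); WM=9; [0,4) fires=2 [2,6) fires=2 [4,8) fires=1
i=4 t=5 v=8: DROP (t<9-2); WM=9
i=5 t=16 v=3: → [16,20),[14,18); WM=13
i=6 t=2 v=8: DROP (t<13-2); WM=13
i=7 t=17 v=7: → [16,20),[14,18); WM=14; [10,14) fires=1
i=8 t=11 v=4: DROP (t<14-2); WM=14
i=9 t=14 v=9: → [14,18),[12,16); WM=14
i=10 t=20 v=4: → [20,24),[18,22); WM=17; [12,16) fires=2
i=11 t=16 v=4: → [16,20),[14,18); WM=17
i=12 t=18 v=1: → [18,22),[16,20); WM=17
i=13 t=23 v=5: → [22,26),[20,24); WM=20; [14,18) fires=4 [16,20) fires=4

3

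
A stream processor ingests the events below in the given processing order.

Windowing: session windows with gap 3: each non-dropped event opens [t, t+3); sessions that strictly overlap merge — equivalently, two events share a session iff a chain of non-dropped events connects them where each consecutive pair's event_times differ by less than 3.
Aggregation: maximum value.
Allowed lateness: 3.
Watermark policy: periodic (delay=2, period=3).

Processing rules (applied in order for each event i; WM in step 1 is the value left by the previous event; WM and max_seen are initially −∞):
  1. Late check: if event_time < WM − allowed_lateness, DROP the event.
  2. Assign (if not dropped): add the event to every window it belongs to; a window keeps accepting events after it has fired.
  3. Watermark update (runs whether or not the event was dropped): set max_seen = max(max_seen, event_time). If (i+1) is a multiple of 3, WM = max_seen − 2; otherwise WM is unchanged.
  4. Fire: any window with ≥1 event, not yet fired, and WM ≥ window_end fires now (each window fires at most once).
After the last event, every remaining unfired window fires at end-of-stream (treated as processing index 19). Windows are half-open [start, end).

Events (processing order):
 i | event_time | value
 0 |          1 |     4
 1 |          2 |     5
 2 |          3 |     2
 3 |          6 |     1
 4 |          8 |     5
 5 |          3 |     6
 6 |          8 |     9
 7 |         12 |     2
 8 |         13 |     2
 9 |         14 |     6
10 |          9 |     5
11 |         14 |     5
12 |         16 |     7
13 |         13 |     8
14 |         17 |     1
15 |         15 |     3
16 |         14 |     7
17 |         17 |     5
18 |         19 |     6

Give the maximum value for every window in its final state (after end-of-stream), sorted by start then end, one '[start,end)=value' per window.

i=0 t=1 v=4: → [1,4); WM=−∞
i=1 t=2 v=5: → [1,5); WM=−∞
i=2 t=3 v=2: → [1,6); WM=1
i=3 t=6 v=1: → [6,9); WM=1
i=4 t=8 v=5: → [6,11); WM=1
i=5 t=3 v=6: → [1,6); WM=6
i=6 t=8 v=9: → [6,11); WM=6
i=7 t=12 v=2: → [12,15); WM=6
i=8 t=13 v=2: → [12,16); WM=11
i=9 t=14 v=6: → [12,17); WM=11
i=10 t=9 v=5: → [6,12); WM=11
i=11 t=14 v=5: → [12,17); WM=12
i=12 t=16 v=7: → [12,19); WM=12
i=13 t=13 v=8: → [12,19); WM=12
i=14 t=17 v=1: → [12,20); WM=15
i=15 t=15 v=3: → [12,20); WM=15
i=16 t=14 v=7: → [12,20); WM=15
i=17 t=17 v=5: → [12,20); WM=15
i=18 t=19 v=6: → [12,22); WM=15

[1,6)=6 [6,12)=9 [12,22)=8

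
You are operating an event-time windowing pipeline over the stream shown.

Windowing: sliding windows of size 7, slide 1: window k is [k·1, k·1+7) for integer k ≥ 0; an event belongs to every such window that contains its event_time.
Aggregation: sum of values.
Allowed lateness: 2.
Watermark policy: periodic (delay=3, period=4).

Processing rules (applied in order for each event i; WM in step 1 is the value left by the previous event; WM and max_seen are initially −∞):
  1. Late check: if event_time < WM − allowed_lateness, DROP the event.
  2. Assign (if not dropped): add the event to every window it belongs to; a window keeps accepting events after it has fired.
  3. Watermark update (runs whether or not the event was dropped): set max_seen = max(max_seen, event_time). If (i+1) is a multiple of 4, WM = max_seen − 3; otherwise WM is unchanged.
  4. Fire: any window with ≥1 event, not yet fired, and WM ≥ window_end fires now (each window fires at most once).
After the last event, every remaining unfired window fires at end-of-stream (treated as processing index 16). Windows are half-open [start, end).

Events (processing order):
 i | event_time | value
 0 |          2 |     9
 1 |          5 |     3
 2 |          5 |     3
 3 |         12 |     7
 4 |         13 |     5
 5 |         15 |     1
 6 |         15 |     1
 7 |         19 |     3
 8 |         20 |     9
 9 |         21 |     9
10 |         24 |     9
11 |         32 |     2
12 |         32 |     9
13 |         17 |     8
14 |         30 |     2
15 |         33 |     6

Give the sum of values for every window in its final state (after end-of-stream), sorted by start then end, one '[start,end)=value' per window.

[0,7)=15 [1,8)=15 [2,9)=15 [3,10)=6 [4,11)=6 [5,12)=6 [6,13)=7 [7,14)=12 [8,15)=12 [9,16)=14 [10,17)=14 [11,18)=14 [12,19)=14 [13,20)=10 [14,21)=14 [15,22)=23 [16,23)=21 [17,24)=21 [18,25)=30 [19,26)=30 [20,27)=27 [21,28)=18 [22,29)=9 [23,30)=9 [24,31)=11 [25,32)=2 [26,33)=13 [27,34)=19 [28,35)=19 [29,36)=19 [30,37)=19 [31,38)=17 [32,39)=17 [33,40)=6

i=0 t=2 v=9: → [2,9),[1,8),[0,7); WM=−∞
i=1 t=5 v=3: → [5,12),[4,11),[3,10),[2,9),[1,8),[0,7); WM=−∞
i=2 t=5 v=3: → [5,12),[4,11),[3,10),[2,9),[1,8),[0,7); WM=−∞
i=3 t=12 v=7: → [12,19),[11,18),[10,17),[9,16),[8,15),[7,14),[6,13); WM=9; [0,7) fires=15 [1,8) fires=15 [2,9) fires=15
i=4 t=13 v=5: → [13,20),[12,19),[11,18),[10,17),[9,16),[8,15),[7,14); WM=9
i=5 t=15 v=1: → [15,22),[14,21),[13,20),[12,19),[11,18),[10,17),[9,16); WM=9
i=6 t=15 v=1: → [15,22),[14,21),[13,20),[12,19),[11,18),[10,17),[9,16); WM=9
i=7 t=19 v=3: → [19,26),[18,25),[17,24),[16,23),[15,22),[14,21),[13,20); WM=16; [3,10) fires=6 [4,11) fires=6 [5,12) fires=6 [6,13) fires=7 [7,14) fires=12 [8,15) fires=12 [9,16) fires=14
i=8 t=20 v=9: → [20,27),[19,26),[18,25),[17,24),[16,23),[15,22),[14,21); WM=16
i=9 t=21 v=9: → [21,28),[20,27),[19,26),[18,25),[17,24),[16,23),[15,22); WM=16
i=10 t=24 v=9: → [24,31),[23,30),[22,29),[21,28),[20,27),[19,26),[18,25); WM=16
i=11 t=32 v=2: → [32,39),[31,38),[30,37),[29,36),[28,35),[27,34),[26,33); WM=29; [10,17) fires=14 [11,18) fires=14 [12,19) fires=14 [13,20) fires=10 [14,21) fires=14 [15,22) fires=23 [16,23) fires=21 [17,24) fires=21 [18,25) fires=30 [19,26) fires=30 [20,27) fires=27 [21,28) fires=18 [22,29) fires=9
i=12 t=32 v=9: → [32,39),[31,38),[30,37),[29,36),[28,35),[27,34),[26,33); WM=29
i=13 t=17 v=8: DROP (t<29-2); WM=29
i=14 t=30 v=2: → [30,37),[29,36),[28,35),[27,34),[26,33),[25,32),[24,31); WM=29
i=15 t=33 v=6: → [33,40),[32,39),[31,38),[30,37),[29,36),[28,35),[27,34); WM=30; [23,30) fires=9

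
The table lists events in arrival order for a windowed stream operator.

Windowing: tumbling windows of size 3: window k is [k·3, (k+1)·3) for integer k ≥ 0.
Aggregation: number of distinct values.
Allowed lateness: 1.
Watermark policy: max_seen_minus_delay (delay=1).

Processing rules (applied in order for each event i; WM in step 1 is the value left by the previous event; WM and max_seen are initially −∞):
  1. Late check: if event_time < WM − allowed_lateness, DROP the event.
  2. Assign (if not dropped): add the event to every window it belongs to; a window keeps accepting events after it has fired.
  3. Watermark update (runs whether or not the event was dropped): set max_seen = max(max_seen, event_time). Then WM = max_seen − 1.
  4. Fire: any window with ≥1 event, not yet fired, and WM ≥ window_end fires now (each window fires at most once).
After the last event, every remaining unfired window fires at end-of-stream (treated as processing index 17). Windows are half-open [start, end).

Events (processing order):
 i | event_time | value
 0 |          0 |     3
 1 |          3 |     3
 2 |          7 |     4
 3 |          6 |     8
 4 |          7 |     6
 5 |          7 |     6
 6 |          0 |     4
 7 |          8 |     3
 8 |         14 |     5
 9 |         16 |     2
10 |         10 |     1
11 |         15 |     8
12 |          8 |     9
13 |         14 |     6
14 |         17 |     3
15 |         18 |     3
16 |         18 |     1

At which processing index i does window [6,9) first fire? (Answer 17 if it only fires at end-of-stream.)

8

i=0 t=0 v=3: → [0,3); WM=-1
i=1 t=3 v=3: → [3,6); WM=2
i=2 t=7 v=4: → [6,9); WM=6; [0,3) fires=1 [3,6) fires=1
i=3 t=6 v=8: → [6,9); WM=6
i=4 t=7 v=6: → [6,9); WM=6
i=5 t=7 v=6: → [6,9); WM=6
i=6 t=0 v=4: DROP (t<6-1); WM=6
i=7 t=8 v=3: → [6,9); WM=7
i=8 t=14 v=5: → [12,15); WM=13; [6,9) fires=4
i=9 t=16 v=2: → [15,18); WM=15; [12,15) fires=1
i=10 t=10 v=1: DROP (t<15-1); WM=15
i=11 t=15 v=8: → [15,18); WM=15
i=12 t=8 v=9: DROP (t<15-1); WM=15
i=13 t=14 v=6: → [12,15); WM=15
i=14 t=17 v=3: → [15,18); WM=16
i=15 t=18 v=3: → [18,21); WM=17
i=16 t=18 v=1: → [18,21); WM=17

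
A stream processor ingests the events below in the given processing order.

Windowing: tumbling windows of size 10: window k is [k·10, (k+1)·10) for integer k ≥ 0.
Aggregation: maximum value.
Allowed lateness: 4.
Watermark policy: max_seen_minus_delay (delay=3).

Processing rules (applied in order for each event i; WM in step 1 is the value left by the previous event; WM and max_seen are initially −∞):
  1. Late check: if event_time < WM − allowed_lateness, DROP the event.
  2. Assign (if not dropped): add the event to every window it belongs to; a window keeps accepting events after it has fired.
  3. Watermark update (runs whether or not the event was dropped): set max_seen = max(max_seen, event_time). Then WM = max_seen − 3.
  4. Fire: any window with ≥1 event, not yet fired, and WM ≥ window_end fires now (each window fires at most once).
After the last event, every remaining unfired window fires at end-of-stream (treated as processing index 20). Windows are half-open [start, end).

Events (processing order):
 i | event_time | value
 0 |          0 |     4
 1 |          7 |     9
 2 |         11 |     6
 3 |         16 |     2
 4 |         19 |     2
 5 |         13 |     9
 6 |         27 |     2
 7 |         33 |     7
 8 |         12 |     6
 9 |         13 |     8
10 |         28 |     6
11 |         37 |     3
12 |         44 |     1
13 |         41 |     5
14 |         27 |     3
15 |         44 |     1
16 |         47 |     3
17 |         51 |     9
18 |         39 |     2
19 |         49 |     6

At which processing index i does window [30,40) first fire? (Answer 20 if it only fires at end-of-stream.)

i=0 t=0 v=4: → [0,10); WM=-3
i=1 t=7 v=9: → [0,10); WM=4
i=2 t=11 v=6: → [10,20); WM=8
i=3 t=16 v=2: → [10,20); WM=13; [0,10) fires=9
i=4 t=19 v=2: → [10,20); WM=16
i=5 t=13 v=9: → [10,20); WM=16
i=6 t=27 v=2: → [20,30); WM=24; [10,20) fires=9
i=7 t=33 v=7: → [30,40); WM=30; [20,30) fires=2
i=8 t=12 v=6: DROP (t<30-4); WM=30
i=9 t=13 v=8: DROP (t<30-4); WM=30
i=10 t=28 v=6: → [20,30); WM=30
i=11 t=37 v=3: → [30,40); WM=34
i=12 t=44 v=1: → [40,50); WM=41; [30,40) fires=7
i=13 t=41 v=5: → [40,50); WM=41
i=14 t=27 v=3: DROP (t<41-4); WM=41
i=15 t=44 v=1: → [40,50); WM=41
i=16 t=47 v=3: → [40,50); WM=44
i=17 t=51 v=9: → [50,60); WM=48
i=18 t=39 v=2: DROP (t<48-4); WM=48
i=19 t=49 v=6: → [40,50); WM=48

12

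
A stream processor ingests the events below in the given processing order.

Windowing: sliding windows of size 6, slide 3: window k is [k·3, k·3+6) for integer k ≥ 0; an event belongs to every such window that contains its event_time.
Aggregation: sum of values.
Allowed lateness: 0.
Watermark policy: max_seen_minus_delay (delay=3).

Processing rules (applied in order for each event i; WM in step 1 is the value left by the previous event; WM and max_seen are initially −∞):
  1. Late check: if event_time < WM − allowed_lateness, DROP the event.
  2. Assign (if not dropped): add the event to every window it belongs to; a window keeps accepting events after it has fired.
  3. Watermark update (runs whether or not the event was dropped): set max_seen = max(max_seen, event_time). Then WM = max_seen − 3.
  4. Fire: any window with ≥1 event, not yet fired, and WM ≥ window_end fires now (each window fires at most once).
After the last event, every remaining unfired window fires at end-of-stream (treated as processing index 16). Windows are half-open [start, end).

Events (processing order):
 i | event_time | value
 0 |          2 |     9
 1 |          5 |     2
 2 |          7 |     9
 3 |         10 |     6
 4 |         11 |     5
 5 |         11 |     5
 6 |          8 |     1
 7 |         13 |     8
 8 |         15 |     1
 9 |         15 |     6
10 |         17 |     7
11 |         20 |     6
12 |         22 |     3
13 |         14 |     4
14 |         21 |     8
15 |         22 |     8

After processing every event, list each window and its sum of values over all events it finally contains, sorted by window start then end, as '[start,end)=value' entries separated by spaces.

[0,6)=11 [3,9)=12 [6,12)=26 [9,15)=24 [12,18)=22 [15,21)=20 [18,24)=25 [21,27)=19

i=0 t=2 v=9: → [0,6); WM=-1
i=1 t=5 v=2: → [3,9),[0,6); WM=2
i=2 t=7 v=9: → [6,12),[3,9); WM=4
i=3 t=10 v=6: → [9,15),[6,12); WM=7; [0,6) fires=11
i=4 t=11 v=5: → [9,15),[6,12); WM=8
i=5 t=11 v=5: → [9,15),[6,12); WM=8
i=6 t=8 v=1: → [6,12),[3,9); WM=8
i=7 t=13 v=8: → [12,18),[9,15); WM=10; [3,9) fires=12
i=8 t=15 v=1: → [15,21),[12,18); WM=12; [6,12) fires=26
i=9 t=15 v=6: → [15,21),[12,18); WM=12
i=10 t=17 v=7: → [15,21),[12,18); WM=14
i=11 t=20 v=6: → [18,24),[15,21); WM=17; [9,15) fires=24
i=12 t=22 v=3: → [21,27),[18,24); WM=19; [12,18) fires=22
i=13 t=14 v=4: DROP (t<19-0); WM=19
i=14 t=21 v=8: → [21,27),[18,24); WM=19
i=15 t=22 v=8: → [21,27),[18,24); WM=19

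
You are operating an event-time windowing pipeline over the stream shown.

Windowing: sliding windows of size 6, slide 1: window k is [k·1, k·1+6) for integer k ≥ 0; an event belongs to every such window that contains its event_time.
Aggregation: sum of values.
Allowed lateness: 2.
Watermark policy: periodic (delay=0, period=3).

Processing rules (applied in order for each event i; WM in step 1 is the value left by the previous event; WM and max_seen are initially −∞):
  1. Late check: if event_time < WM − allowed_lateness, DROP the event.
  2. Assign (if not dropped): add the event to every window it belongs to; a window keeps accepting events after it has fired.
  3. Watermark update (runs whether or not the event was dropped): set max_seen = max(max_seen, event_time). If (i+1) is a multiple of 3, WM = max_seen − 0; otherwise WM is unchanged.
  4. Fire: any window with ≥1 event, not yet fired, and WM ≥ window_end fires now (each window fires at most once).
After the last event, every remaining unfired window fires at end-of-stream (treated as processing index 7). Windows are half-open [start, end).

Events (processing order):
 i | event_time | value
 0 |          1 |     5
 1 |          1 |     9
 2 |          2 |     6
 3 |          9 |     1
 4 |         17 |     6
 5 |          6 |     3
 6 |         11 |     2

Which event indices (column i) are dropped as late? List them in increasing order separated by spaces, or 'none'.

i=0 t=1 v=5: → [1,7),[0,6); WM=−∞
i=1 t=1 v=9: → [1,7),[0,6); WM=−∞
i=2 t=2 v=6: → [2,8),[1,7),[0,6); WM=2
i=3 t=9 v=1: → [9,15),[8,14),[7,13),[6,12),[5,11),[4,10); WM=2
i=4 t=17 v=6: → [17,23),[16,22),[15,21),[14,20),[13,19),[12,18); WM=2
i=5 t=6 v=3: → [6,12),[5,11),[4,10),[3,9),[2,8),[1,7); WM=17; [0,6) fires=20 [1,7) fires=23 [2,8) fires=9 [3,9) fires=3 [4,10) fires=4 [5,11) fires=4 [6,12) fires=4 [7,13) fires=1 [8,14) fires=1 [9,15) fires=1
i=6 t=11 v=2: DROP (t<17-2); WM=17

6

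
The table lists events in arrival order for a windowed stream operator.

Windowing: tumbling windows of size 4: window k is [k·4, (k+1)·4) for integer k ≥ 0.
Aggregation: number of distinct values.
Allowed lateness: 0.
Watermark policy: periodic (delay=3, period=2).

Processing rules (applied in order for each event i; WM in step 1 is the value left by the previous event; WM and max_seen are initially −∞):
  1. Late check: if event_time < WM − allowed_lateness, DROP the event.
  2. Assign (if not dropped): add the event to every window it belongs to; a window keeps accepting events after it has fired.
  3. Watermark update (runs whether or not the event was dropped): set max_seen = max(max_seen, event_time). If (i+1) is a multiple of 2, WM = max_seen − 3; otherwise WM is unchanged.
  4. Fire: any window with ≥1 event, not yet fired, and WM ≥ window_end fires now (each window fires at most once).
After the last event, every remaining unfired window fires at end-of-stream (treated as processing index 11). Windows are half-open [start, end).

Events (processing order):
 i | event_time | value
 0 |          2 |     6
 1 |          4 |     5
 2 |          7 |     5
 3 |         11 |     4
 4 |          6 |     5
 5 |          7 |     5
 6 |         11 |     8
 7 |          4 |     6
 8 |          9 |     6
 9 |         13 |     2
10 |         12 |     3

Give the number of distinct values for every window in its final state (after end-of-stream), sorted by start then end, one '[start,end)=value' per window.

[0,4)=1 [4,8)=1 [8,12)=3 [12,16)=2

i=0 t=2 v=6: → [0,4); WM=−∞
i=1 t=4 v=5: → [4,8); WM=1
i=2 t=7 v=5: → [4,8); WM=1
i=3 t=11 v=4: → [8,12); WM=8; [0,4) fires=1 [4,8) fires=1
i=4 t=6 v=5: DROP (t<8-0); WM=8
i=5 t=7 v=5: DROP (t<8-0); WM=8
i=6 t=11 v=8: → [8,12); WM=8
i=7 t=4 v=6: DROP (t<8-0); WM=8
i=8 t=9 v=6: → [8,12); WM=8
i=9 t=13 v=2: → [12,16); WM=10
i=10 t=12 v=3: → [12,16); WM=10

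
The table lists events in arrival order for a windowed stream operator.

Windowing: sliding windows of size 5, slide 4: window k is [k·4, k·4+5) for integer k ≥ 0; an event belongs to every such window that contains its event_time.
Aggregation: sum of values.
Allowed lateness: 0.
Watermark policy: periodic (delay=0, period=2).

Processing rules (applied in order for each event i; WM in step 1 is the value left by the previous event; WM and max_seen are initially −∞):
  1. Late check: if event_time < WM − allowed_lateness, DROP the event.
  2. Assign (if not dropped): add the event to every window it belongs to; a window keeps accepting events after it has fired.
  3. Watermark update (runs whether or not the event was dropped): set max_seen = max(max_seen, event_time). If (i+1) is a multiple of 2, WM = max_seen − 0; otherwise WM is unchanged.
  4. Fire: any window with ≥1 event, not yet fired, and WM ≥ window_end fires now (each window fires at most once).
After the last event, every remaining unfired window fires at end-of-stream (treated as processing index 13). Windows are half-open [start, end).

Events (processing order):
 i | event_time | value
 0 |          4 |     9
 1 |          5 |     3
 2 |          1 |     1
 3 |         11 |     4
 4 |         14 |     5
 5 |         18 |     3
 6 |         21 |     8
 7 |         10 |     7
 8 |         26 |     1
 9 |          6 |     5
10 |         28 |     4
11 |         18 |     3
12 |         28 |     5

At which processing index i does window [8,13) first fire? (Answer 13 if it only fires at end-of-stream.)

i=0 t=4 v=9: → [4,9),[0,5); WM=−∞
i=1 t=5 v=3: → [4,9); WM=5; [0,5) fires=9
i=2 t=1 v=1: DROP (t<5-0); WM=5
i=3 t=11 v=4: → [8,13); WM=11; [4,9) fires=12
i=4 t=14 v=5: → [12,17); WM=11
i=5 t=18 v=3: → [16,21); WM=18; [8,13) fires=4 [12,17) fires=5
i=6 t=21 v=8: → [20,25); WM=18
i=7 t=10 v=7: DROP (t<18-0); WM=21; [16,21) fires=3
i=8 t=26 v=1: → [24,29); WM=21
i=9 t=6 v=5: DROP (t<21-0); WM=26; [20,25) fires=8
i=10 t=28 v=4: → [28,33),[24,29); WM=26
i=11 t=18 v=3: DROP (t<26-0); WM=28
i=12 t=28 v=5: → [28,33),[24,29); WM=28

5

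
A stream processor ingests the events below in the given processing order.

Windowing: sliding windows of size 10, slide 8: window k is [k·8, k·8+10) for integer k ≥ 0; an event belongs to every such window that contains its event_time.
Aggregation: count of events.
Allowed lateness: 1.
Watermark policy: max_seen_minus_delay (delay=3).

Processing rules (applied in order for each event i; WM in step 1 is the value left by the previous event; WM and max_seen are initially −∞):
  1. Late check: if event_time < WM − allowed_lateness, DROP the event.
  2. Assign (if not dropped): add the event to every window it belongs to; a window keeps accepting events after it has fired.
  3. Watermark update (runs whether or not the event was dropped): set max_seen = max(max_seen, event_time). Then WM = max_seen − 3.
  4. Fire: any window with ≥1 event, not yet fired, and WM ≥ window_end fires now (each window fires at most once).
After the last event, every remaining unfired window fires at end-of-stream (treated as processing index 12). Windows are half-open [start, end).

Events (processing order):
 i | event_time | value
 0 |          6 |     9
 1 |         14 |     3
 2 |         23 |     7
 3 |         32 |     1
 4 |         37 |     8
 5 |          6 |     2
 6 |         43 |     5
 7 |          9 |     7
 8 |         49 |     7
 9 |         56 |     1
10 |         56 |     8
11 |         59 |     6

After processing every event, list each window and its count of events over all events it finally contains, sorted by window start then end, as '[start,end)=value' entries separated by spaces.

[0,10)=1 [8,18)=1 [16,26)=1 [24,34)=1 [32,42)=2 [40,50)=2 [48,58)=3 [56,66)=3

i=0 t=6 v=9: → [0,10); WM=3
i=1 t=14 v=3: → [8,18); WM=11; [0,10) fires=1
i=2 t=23 v=7: → [16,26); WM=20; [8,18) fires=1
i=3 t=32 v=1: → [32,42),[24,34); WM=29; [16,26) fires=1
i=4 t=37 v=8: → [32,42); WM=34; [24,34) fires=1
i=5 t=6 v=2: DROP (t<34-1); WM=34
i=6 t=43 v=5: → [40,50); WM=40
i=7 t=9 v=7: DROP (t<40-1); WM=40
i=8 t=49 v=7: → [48,58),[40,50); WM=46; [32,42) fires=2
i=9 t=56 v=1: → [56,66),[48,58); WM=53; [40,50) fires=2
i=10 t=56 v=8: → [56,66),[48,58); WM=53
i=11 t=59 v=6: → [56,66); WM=56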